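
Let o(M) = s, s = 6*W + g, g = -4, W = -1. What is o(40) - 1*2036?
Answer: -2046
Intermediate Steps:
s = -10 (s = 6*(-1) - 4 = -6 - 4 = -10)
o(M) = -10
o(40) - 1*2036 = -10 - 1*2036 = -10 - 2036 = -2046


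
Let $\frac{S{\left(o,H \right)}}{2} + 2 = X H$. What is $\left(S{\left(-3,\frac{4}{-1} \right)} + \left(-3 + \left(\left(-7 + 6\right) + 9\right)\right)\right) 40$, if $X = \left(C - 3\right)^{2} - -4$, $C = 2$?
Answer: $-1560$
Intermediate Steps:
$X = 5$ ($X = \left(2 - 3\right)^{2} - -4 = \left(-1\right)^{2} + 4 = 1 + 4 = 5$)
$S{\left(o,H \right)} = -4 + 10 H$ ($S{\left(o,H \right)} = -4 + 2 \cdot 5 H = -4 + 10 H$)
$\left(S{\left(-3,\frac{4}{-1} \right)} + \left(-3 + \left(\left(-7 + 6\right) + 9\right)\right)\right) 40 = \left(\left(-4 + 10 \frac{4}{-1}\right) + \left(-3 + \left(\left(-7 + 6\right) + 9\right)\right)\right) 40 = \left(\left(-4 + 10 \cdot 4 \left(-1\right)\right) + \left(-3 + \left(-1 + 9\right)\right)\right) 40 = \left(\left(-4 + 10 \left(-4\right)\right) + \left(-3 + 8\right)\right) 40 = \left(\left(-4 - 40\right) + 5\right) 40 = \left(-44 + 5\right) 40 = \left(-39\right) 40 = -1560$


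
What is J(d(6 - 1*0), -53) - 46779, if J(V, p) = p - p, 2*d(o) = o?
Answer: -46779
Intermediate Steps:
d(o) = o/2
J(V, p) = 0
J(d(6 - 1*0), -53) - 46779 = 0 - 46779 = -46779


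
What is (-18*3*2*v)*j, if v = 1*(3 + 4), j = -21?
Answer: 15876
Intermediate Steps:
v = 7 (v = 1*7 = 7)
(-18*3*2*v)*j = -18*3*2*7*(-21) = -108*7*(-21) = -18*42*(-21) = -756*(-21) = 15876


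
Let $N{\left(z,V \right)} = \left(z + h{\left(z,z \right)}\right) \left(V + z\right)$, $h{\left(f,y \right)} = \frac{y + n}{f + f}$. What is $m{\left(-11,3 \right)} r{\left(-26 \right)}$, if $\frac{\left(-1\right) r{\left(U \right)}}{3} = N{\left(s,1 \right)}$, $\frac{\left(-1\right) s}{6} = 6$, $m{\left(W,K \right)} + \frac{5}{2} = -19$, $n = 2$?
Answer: $\frac{1924895}{24} \approx 80204.0$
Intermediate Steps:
$m{\left(W,K \right)} = - \frac{43}{2}$ ($m{\left(W,K \right)} = - \frac{5}{2} - 19 = - \frac{43}{2}$)
$s = -36$ ($s = \left(-6\right) 6 = -36$)
$h{\left(f,y \right)} = \frac{2 + y}{2 f}$ ($h{\left(f,y \right)} = \frac{y + 2}{f + f} = \frac{2 + y}{2 f}$)
$N{\left(z,V \right)} = \left(V + z\right) \left(z + \frac{2 + z}{2 z}\right)$ ($N{\left(z,V \right)} = \left(z + \frac{2 + z}{2 z}\right) \left(V + z\right) = \left(V + z\right) \left(z + \frac{2 + z}{2 z}\right)$)
$r{\left(U \right)} = - \frac{44765}{12}$ ($r{\left(U \right)} = - 3 \left(1 + \left(-36\right)^{2} + \frac{1}{2} \cdot 1 + \frac{1}{2} \left(-36\right) + 1 \left(-36\right) + 1 \frac{1}{-36}\right) = - 3 \left(1 + 1296 + \frac{1}{2} - 18 - 36 + 1 \left(- \frac{1}{36}\right)\right) = - 3 \left(1 + 1296 + \frac{1}{2} - 18 - 36 - \frac{1}{36}\right) = \left(-3\right) \frac{44765}{36} = - \frac{44765}{12}$)
$m{\left(-11,3 \right)} r{\left(-26 \right)} = \left(- \frac{43}{2}\right) \left(- \frac{44765}{12}\right) = \frac{1924895}{24}$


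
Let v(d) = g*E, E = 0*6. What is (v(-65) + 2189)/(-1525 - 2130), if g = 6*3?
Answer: -2189/3655 ≈ -0.59891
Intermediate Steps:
g = 18
E = 0
v(d) = 0 (v(d) = 18*0 = 0)
(v(-65) + 2189)/(-1525 - 2130) = (0 + 2189)/(-1525 - 2130) = 2189/(-3655) = 2189*(-1/3655) = -2189/3655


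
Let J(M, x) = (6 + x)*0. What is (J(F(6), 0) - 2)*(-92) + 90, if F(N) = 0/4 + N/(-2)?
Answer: 274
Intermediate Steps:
F(N) = -N/2 (F(N) = 0*(¼) + N*(-½) = 0 - N/2 = -N/2)
J(M, x) = 0
(J(F(6), 0) - 2)*(-92) + 90 = (0 - 2)*(-92) + 90 = -2*(-92) + 90 = 184 + 90 = 274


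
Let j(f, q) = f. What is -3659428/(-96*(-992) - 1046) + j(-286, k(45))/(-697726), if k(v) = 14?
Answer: -638312780883/16429005259 ≈ -38.853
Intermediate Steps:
-3659428/(-96*(-992) - 1046) + j(-286, k(45))/(-697726) = -3659428/(-96*(-992) - 1046) - 286/(-697726) = -3659428/(95232 - 1046) - 286*(-1/697726) = -3659428/94186 + 143/348863 = -3659428*1/94186 + 143/348863 = -1829714/47093 + 143/348863 = -638312780883/16429005259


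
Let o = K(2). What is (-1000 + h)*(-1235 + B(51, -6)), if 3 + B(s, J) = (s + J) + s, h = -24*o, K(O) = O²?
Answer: 1251632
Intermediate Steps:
o = 4 (o = 2² = 4)
h = -96 (h = -24*4 = -96)
B(s, J) = -3 + J + 2*s (B(s, J) = -3 + ((s + J) + s) = -3 + ((J + s) + s) = -3 + (J + 2*s) = -3 + J + 2*s)
(-1000 + h)*(-1235 + B(51, -6)) = (-1000 - 96)*(-1235 + (-3 - 6 + 2*51)) = -1096*(-1235 + (-3 - 6 + 102)) = -1096*(-1235 + 93) = -1096*(-1142) = 1251632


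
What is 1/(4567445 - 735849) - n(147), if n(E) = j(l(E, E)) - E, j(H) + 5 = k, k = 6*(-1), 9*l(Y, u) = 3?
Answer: 605392169/3831596 ≈ 158.00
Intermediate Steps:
l(Y, u) = 1/3 (l(Y, u) = (1/9)*3 = 1/3)
k = -6
j(H) = -11 (j(H) = -5 - 6 = -11)
n(E) = -11 - E
1/(4567445 - 735849) - n(147) = 1/(4567445 - 735849) - (-11 - 1*147) = 1/3831596 - (-11 - 147) = 1/3831596 - 1*(-158) = 1/3831596 + 158 = 605392169/3831596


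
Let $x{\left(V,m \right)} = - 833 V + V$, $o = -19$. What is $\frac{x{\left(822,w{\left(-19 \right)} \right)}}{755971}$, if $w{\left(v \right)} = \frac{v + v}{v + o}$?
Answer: $- \frac{683904}{755971} \approx -0.90467$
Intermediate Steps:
$w{\left(v \right)} = \frac{2 v}{-19 + v}$ ($w{\left(v \right)} = \frac{v + v}{v - 19} = \frac{2 v}{-19 + v}$)
$x{\left(V,m \right)} = - 832 V$
$\frac{x{\left(822,w{\left(-19 \right)} \right)}}{755971} = \frac{\left(-832\right) 822}{755971} = \left(-683904\right) \frac{1}{755971} = - \frac{683904}{755971}$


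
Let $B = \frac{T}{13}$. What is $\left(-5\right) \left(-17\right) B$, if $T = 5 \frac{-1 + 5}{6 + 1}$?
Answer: $\frac{1700}{91} \approx 18.681$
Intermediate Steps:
$T = \frac{20}{7}$ ($T = 5 \cdot \frac{4}{7} = \frac{20}{7} \approx 2.8571$)
$B = \frac{20}{91}$ ($B = \frac{20}{7 \cdot 13} = \frac{20}{7} \cdot \frac{1}{13} = \frac{20}{91} \approx 0.21978$)
$\left(-5\right) \left(-17\right) B = \left(-5\right) \left(-17\right) \frac{20}{91} = 85 \cdot \frac{20}{91} = \frac{1700}{91}$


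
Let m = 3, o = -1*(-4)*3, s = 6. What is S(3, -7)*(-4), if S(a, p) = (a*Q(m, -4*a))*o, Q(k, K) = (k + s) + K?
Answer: 432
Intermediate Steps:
o = 12 (o = 4*3 = 12)
Q(k, K) = 6 + K + k (Q(k, K) = (k + 6) + K = (6 + k) + K = 6 + K + k)
S(a, p) = 12*a*(9 - 4*a) (S(a, p) = (a*(6 - 4*a + 3))*12 = (a*(9 - 4*a))*12 = 12*a*(9 - 4*a))
S(3, -7)*(-4) = (12*3*(9 - 4*3))*(-4) = (12*3*(9 - 12))*(-4) = (12*3*(-3))*(-4) = -108*(-4) = 432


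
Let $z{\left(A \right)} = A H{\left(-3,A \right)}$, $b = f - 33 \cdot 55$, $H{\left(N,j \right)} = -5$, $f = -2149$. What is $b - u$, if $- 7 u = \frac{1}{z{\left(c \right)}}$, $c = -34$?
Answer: $- \frac{4717159}{1190} \approx -3964.0$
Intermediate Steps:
$b = -3964$ ($b = -2149 - 33 \cdot 55 = -2149 - 1815 = -3964$)
$z{\left(A \right)} = - 5 A$ ($z{\left(A \right)} = A \left(-5\right) = - 5 A$)
$u = - \frac{1}{1190}$ ($u = - \frac{1}{7 \left(\left(-5\right) \left(-34\right)\right)} = - \frac{1}{7 \cdot 170} = \left(- \frac{1}{7}\right) \frac{1}{170} = - \frac{1}{1190} \approx -0.00084034$)
$b - u = -3964 - - \frac{1}{1190} = -3964 + \frac{1}{1190} = - \frac{4717159}{1190}$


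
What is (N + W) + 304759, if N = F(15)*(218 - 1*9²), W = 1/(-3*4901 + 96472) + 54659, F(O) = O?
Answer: 29557285738/81769 ≈ 3.6147e+5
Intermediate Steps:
W = 4469411772/81769 (W = 1/(-14703 + 96472) + 54659 = 1/81769 + 54659 = 4469411772/81769 ≈ 54659.)
N = 2055 (N = 15*(218 - 1*9²) = 15*(218 - 1*81) = 15*(218 - 81) = 15*137 = 2055)
(N + W) + 304759 = (2055 + 4469411772/81769) + 304759 = 4637447067/81769 + 304759 = 29557285738/81769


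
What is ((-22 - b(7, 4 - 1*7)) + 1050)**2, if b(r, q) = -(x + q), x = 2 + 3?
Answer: 1060900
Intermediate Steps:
x = 5
b(r, q) = -5 - q (b(r, q) = -(5 + q) = -5 - q)
((-22 - b(7, 4 - 1*7)) + 1050)**2 = ((-22 - (-5 - (4 - 1*7))) + 1050)**2 = ((-22 - (-5 - (4 - 7))) + 1050)**2 = ((-22 - (-5 - 1*(-3))) + 1050)**2 = ((-22 - (-5 + 3)) + 1050)**2 = ((-22 - 1*(-2)) + 1050)**2 = ((-22 + 2) + 1050)**2 = (-20 + 1050)**2 = 1030**2 = 1060900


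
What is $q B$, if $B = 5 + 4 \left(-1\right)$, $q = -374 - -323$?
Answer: $-51$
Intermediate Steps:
$q = -51$ ($q = -374 + 323 = -51$)
$B = 1$ ($B = 5 - 4 = 1$)
$q B = \left(-51\right) 1 = -51$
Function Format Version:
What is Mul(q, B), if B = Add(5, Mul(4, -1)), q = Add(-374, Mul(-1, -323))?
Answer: -51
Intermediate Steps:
q = -51 (q = Add(-374, 323) = -51)
B = 1 (B = Add(5, -4) = 1)
Mul(q, B) = Mul(-51, 1) = -51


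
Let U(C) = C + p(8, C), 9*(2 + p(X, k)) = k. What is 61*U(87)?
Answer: 17324/3 ≈ 5774.7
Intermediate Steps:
p(X, k) = -2 + k/9
U(C) = -2 + 10*C/9 (U(C) = C + (-2 + C/9) = -2 + 10*C/9)
61*U(87) = 61*(-2 + (10/9)*87) = 61*(-2 + 290/3) = 61*(284/3) = 17324/3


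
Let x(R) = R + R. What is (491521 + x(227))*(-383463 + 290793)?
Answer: -45591323250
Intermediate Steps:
x(R) = 2*R
(491521 + x(227))*(-383463 + 290793) = (491521 + 2*227)*(-383463 + 290793) = (491521 + 454)*(-92670) = 491975*(-92670) = -45591323250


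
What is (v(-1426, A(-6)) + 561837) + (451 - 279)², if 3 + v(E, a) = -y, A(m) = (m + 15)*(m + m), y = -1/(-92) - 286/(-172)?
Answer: 2339642987/3956 ≈ 5.9142e+5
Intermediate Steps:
y = 6621/3956 (y = -1*(-1/92) - 286*(-1/172) = 1/92 + 143/86 = 6621/3956 ≈ 1.6737)
A(m) = 2*m*(15 + m) (A(m) = (15 + m)*(2*m) = 2*m*(15 + m))
v(E, a) = -18489/3956 (v(E, a) = -3 - 1*6621/3956 = -3 - 6621/3956 = -18489/3956)
(v(-1426, A(-6)) + 561837) + (451 - 279)² = (-18489/3956 + 561837) + (451 - 279)² = 2222608683/3956 + 172² = 2222608683/3956 + 29584 = 2339642987/3956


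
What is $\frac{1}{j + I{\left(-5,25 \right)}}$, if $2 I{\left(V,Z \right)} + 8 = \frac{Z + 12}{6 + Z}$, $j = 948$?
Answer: $\frac{62}{58565} \approx 0.0010587$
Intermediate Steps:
$I{\left(V,Z \right)} = -4 + \frac{12 + Z}{2 \left(6 + Z\right)}$ ($I{\left(V,Z \right)} = -4 + \frac{\left(Z + 12\right) \frac{1}{6 + Z}}{2} = -4 + \frac{\left(12 + Z\right) \frac{1}{6 + Z}}{2} = -4 + \frac{\frac{1}{6 + Z} \left(12 + Z\right)}{2} = -4 + \frac{12 + Z}{2 \left(6 + Z\right)}$)
$\frac{1}{j + I{\left(-5,25 \right)}} = \frac{1}{948 + \frac{-36 - 175}{2 \left(6 + 25\right)}} = \frac{1}{948 + \frac{-36 - 175}{2 \cdot 31}} = \frac{1}{948 + \frac{1}{2} \cdot \frac{1}{31} \left(-211\right)} = \frac{1}{948 - \frac{211}{62}} = \frac{1}{\frac{58565}{62}} = \frac{62}{58565}$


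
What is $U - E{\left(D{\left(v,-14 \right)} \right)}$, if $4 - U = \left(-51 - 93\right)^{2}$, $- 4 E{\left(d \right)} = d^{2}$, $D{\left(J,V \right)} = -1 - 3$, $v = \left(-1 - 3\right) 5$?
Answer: $-20728$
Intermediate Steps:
$v = -20$ ($v = \left(-4\right) 5 = -20$)
$D{\left(J,V \right)} = -4$ ($D{\left(J,V \right)} = -1 - 3 = -4$)
$E{\left(d \right)} = - \frac{d^{2}}{4}$
$U = -20732$ ($U = 4 - \left(-51 - 93\right)^{2} = 4 - \left(-144\right)^{2} = 4 - 20736 = -20732$)
$U - E{\left(D{\left(v,-14 \right)} \right)} = -20732 - - \frac{\left(-4\right)^{2}}{4} = -20732 - \left(- \frac{1}{4}\right) 16 = -20732 - -4 = -20732 + 4 = -20728$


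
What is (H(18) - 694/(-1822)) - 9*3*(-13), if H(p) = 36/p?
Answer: 321930/911 ≈ 353.38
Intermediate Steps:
(H(18) - 694/(-1822)) - 9*3*(-13) = (36/18 - 694/(-1822)) - 9*3*(-13) = (36*(1/18) - 694*(-1/1822)) - 27*(-13) = (2 + 347/911) + 351 = 2169/911 + 351 = 321930/911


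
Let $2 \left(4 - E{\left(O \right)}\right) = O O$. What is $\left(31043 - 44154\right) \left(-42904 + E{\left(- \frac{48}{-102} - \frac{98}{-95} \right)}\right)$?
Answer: $\frac{1467065771365418}{2608225} \approx 5.6248 \cdot 10^{8}$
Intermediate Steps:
$E{\left(O \right)} = 4 - \frac{O^{2}}{2}$ ($E{\left(O \right)} = 4 - \frac{O O}{2} = 4 - \frac{O^{2}}{2}$)
$\left(31043 - 44154\right) \left(-42904 + E{\left(- \frac{48}{-102} - \frac{98}{-95} \right)}\right) = \left(31043 - 44154\right) \left(-42904 + \left(4 - \frac{\left(- \frac{48}{-102} - \frac{98}{-95}\right)^{2}}{2}\right)\right) = - 13111 \left(-42904 + \left(4 - \frac{\left(\left(-48\right) \left(- \frac{1}{102}\right) - - \frac{98}{95}\right)^{2}}{2}\right)\right) = - 13111 \left(-42904 + \left(4 - \frac{\left(\frac{8}{17} + \frac{98}{95}\right)^{2}}{2}\right)\right) = - 13111 \left(-42904 + \left(4 - \frac{\left(\frac{2426}{1615}\right)^{2}}{2}\right)\right) = - 13111 \left(-42904 + \left(4 - \frac{2942738}{2608225}\right)\right) = - 13111 \left(-42904 + \frac{7490162}{2608225}\right) = \left(-13111\right) \left(- \frac{111895795238}{2608225}\right) = \frac{1467065771365418}{2608225}$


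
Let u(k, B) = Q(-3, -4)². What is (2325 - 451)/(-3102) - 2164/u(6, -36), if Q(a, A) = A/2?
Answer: -840028/1551 ≈ -541.60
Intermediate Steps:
Q(a, A) = A/2 (Q(a, A) = A*(½) = A/2)
u(k, B) = 4 (u(k, B) = ((½)*(-4))² = (-2)² = 4)
(2325 - 451)/(-3102) - 2164/u(6, -36) = (2325 - 451)/(-3102) - 2164/4 = 1874*(-1/3102) - 2164*¼ = -937/1551 - 541 = -840028/1551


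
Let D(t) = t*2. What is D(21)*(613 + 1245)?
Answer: 78036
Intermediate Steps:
D(t) = 2*t
D(21)*(613 + 1245) = (2*21)*(613 + 1245) = 42*1858 = 78036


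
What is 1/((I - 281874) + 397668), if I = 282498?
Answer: 1/398292 ≈ 2.5107e-6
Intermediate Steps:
1/((I - 281874) + 397668) = 1/((282498 - 281874) + 397668) = 1/(624 + 397668) = 1/398292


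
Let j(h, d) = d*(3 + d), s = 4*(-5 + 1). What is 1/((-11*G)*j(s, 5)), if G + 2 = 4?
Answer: -1/880 ≈ -0.0011364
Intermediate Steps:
G = 2 (G = -2 + 4 = 2)
s = -16 (s = 4*(-4) = -16)
1/((-11*G)*j(s, 5)) = 1/((-11*2)*(5*(3 + 5))) = 1/(-110*8) = 1/(-22*40) = 1/(-880) = -1/880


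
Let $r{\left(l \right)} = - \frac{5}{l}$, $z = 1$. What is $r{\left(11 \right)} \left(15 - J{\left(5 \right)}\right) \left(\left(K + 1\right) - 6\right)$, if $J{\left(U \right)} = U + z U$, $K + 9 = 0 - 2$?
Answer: $\frac{400}{11} \approx 36.364$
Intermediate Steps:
$K = -11$ ($K = -9 + \left(0 - 2\right) = -9 - 2 = -11$)
$J{\left(U \right)} = 2 U$ ($J{\left(U \right)} = U + 1 U = U + U = 2 U$)
$r{\left(11 \right)} \left(15 - J{\left(5 \right)}\right) \left(\left(K + 1\right) - 6\right) = - \frac{5}{11} \left(15 - 2 \cdot 5\right) \left(\left(-11 + 1\right) - 6\right) = \left(-5\right) \frac{1}{11} \left(15 - 10\right) \left(-10 - 6\right) = - \frac{5 \left(15 - 10\right)}{11} \left(-16\right) = \left(- \frac{5}{11}\right) 5 \left(-16\right) = \left(- \frac{25}{11}\right) \left(-16\right) = \frac{400}{11}$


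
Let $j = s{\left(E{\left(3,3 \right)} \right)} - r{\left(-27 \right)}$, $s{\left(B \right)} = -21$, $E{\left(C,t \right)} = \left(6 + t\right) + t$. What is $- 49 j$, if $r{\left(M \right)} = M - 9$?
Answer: $-735$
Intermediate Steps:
$E{\left(C,t \right)} = 6 + 2 t$
$r{\left(M \right)} = -9 + M$
$j = 15$ ($j = -21 - \left(-9 - 27\right) = -21 - -36 = -21 + 36 = 15$)
$- 49 j = \left(-49\right) 15 = -735$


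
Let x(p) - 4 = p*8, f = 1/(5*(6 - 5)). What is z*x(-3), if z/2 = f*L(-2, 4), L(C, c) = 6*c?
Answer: -192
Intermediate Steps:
f = ⅕ (f = 1/(5*1) = 1/5 = ⅕ ≈ 0.20000)
x(p) = 4 + 8*p (x(p) = 4 + p*8 = 4 + 8*p)
z = 48/5 (z = 2*((6*4)/5) = 2*((⅕)*24) = 2*(24/5) = 48/5 ≈ 9.6000)
z*x(-3) = 48*(4 + 8*(-3))/5 = 48*(4 - 24)/5 = (48/5)*(-20) = -192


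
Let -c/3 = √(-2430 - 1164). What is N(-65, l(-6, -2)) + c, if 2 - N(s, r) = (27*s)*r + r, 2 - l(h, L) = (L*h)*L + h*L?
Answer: 24558 - 3*I*√3594 ≈ 24558.0 - 179.85*I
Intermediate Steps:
l(h, L) = 2 - L*h - h*L² (l(h, L) = 2 - ((L*h)*L + h*L) = 2 - (h*L² + L*h) = 2 - (L*h + h*L²) = 2 + (-L*h - h*L²) = 2 - L*h - h*L²)
N(s, r) = 2 - r - 27*r*s (N(s, r) = 2 - ((27*s)*r + r) = 2 - (27*r*s + r) = 2 - (r + 27*r*s) = 2 + (-r - 27*r*s) = 2 - r - 27*r*s)
c = -3*I*√3594 (c = -3*√(-2430 - 1164) = -3*I*√3594 ≈ -179.85*I)
N(-65, l(-6, -2)) + c = (2 - (2 - 1*(-2)*(-6) - 1*(-6)*(-2)²) - 27*(2 - 1*(-2)*(-6) - 1*(-6)*(-2)²)*(-65)) - 3*I*√3594 = (2 - (2 - 12 - 1*(-6)*4) - 27*(2 - 12 - 1*(-6)*4)*(-65)) - 3*I*√3594 = (2 - (2 - 12 + 24) - 27*(2 - 12 + 24)*(-65)) - 3*I*√3594 = (2 - 1*14 - 27*14*(-65)) - 3*I*√3594 = (2 - 14 + 24570) - 3*I*√3594 = 24558 - 3*I*√3594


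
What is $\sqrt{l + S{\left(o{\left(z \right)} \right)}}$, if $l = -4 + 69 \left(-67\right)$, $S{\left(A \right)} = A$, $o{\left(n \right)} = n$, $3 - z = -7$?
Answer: $9 i \sqrt{57} \approx 67.948 i$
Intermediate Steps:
$z = 10$ ($z = 3 - -7 = 3 + 7 = 10$)
$l = -4627$ ($l = -4 - 4623 = -4627$)
$\sqrt{l + S{\left(o{\left(z \right)} \right)}} = \sqrt{-4627 + 10} = \sqrt{-4617} = 9 i \sqrt{57}$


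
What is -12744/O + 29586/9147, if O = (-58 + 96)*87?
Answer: -1042114/1679999 ≈ -0.62031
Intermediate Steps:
O = 3306 (O = 38*87 = 3306)
-12744/O + 29586/9147 = -12744/3306 + 29586/9147 = -12744*1/3306 + 29586*(1/9147) = -2124/551 + 9862/3049 = -1042114/1679999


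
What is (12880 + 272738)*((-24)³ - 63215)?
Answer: -22003725102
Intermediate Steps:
(12880 + 272738)*((-24)³ - 63215) = 285618*(-13824 - 63215) = 285618*(-77039) = -22003725102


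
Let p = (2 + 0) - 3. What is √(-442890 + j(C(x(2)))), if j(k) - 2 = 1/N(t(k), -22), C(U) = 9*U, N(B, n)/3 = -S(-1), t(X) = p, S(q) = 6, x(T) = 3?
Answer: I*√15943970/6 ≈ 665.5*I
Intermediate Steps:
p = -1 (p = 2 - 3 = -1)
t(X) = -1
N(B, n) = -18 (N(B, n) = 3*(-1*6) = 3*(-6) = -18)
j(k) = 35/18 (j(k) = 2 + 1/(-18) = 2 - 1/18 = 35/18)
√(-442890 + j(C(x(2)))) = √(-442890 + 35/18) = √(-7971985/18) = I*√15943970/6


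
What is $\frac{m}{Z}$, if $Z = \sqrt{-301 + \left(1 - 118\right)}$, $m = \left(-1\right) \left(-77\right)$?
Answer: $- \frac{7 i \sqrt{418}}{38} \approx - 3.7662 i$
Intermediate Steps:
$m = 77$
$Z = i \sqrt{418}$ ($Z = \sqrt{-301 - 117} = \sqrt{-418} = i \sqrt{418} \approx 20.445 i$)
$\frac{m}{Z} = \frac{77}{i \sqrt{418}} = 77 \left(- \frac{i \sqrt{418}}{418}\right) = - \frac{7 i \sqrt{418}}{38}$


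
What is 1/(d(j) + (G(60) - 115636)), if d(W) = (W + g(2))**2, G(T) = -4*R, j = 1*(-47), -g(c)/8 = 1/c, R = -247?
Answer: -1/112047 ≈ -8.9248e-6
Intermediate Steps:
g(c) = -8/c
j = -47
G(T) = 988 (G(T) = -4*(-247) = 988)
d(W) = (-4 + W)**2 (d(W) = (W - 8/2)**2 = (W - 8*1/2)**2 = (W - 4)**2 = (-4 + W)**2)
1/(d(j) + (G(60) - 115636)) = 1/((-4 - 47)**2 + (988 - 115636)) = 1/((-51)**2 - 114648) = 1/(2601 - 114648) = 1/(-112047) = -1/112047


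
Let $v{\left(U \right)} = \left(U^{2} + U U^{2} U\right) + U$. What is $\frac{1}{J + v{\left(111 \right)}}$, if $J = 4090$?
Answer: $\frac{1}{151823563} \approx 6.5866 \cdot 10^{-9}$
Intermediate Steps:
$v{\left(U \right)} = U + U^{2} + U^{4}$ ($v{\left(U \right)} = \left(U^{2} + U^{3} U\right) + U = \left(U^{2} + U^{4}\right) + U = U + U^{2} + U^{4}$)
$\frac{1}{J + v{\left(111 \right)}} = \frac{1}{4090 + 111 \left(1 + 111 + 111^{3}\right)} = \frac{1}{4090 + 111 \left(1 + 111 + 1367631\right)} = \frac{1}{4090 + 111 \cdot 1367743} = \frac{1}{4090 + 151819473} = \frac{1}{151823563}$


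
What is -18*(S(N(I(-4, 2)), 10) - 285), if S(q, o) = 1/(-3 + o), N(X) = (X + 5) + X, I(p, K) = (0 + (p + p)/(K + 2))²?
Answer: 35892/7 ≈ 5127.4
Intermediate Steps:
I(p, K) = 4*p²/(2 + K)² (I(p, K) = (0 + (2*p)/(2 + K))² = (0 + 2*p/(2 + K))² = (2*p/(2 + K))² = 4*p²/(2 + K)²)
N(X) = 5 + 2*X (N(X) = (5 + X) + X = 5 + 2*X)
-18*(S(N(I(-4, 2)), 10) - 285) = -18*(1/(-3 + 10) - 285) = -18*(1/7 - 285) = -18*(⅐ - 285) = -18*(-1994/7) = 35892/7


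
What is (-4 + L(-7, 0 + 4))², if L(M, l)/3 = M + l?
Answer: 169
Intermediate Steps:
L(M, l) = 3*M + 3*l (L(M, l) = 3*(M + l) = 3*M + 3*l)
(-4 + L(-7, 0 + 4))² = (-4 + (3*(-7) + 3*(0 + 4)))² = (-4 + (-21 + 3*4))² = (-4 + (-21 + 12))² = (-4 - 9)² = (-13)² = 169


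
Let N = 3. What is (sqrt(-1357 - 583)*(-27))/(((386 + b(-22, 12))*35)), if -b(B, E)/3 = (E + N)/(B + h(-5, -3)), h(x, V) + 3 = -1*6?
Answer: -1674*I*sqrt(485)/420385 ≈ -0.087696*I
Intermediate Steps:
h(x, V) = -9 (h(x, V) = -3 - 1*6 = -3 - 6 = -9)
b(B, E) = -3*(3 + E)/(-9 + B) (b(B, E) = -3*(E + 3)/(B - 9) = -3*(3 + E)/(-9 + B))
(sqrt(-1357 - 583)*(-27))/(((386 + b(-22, 12))*35)) = (sqrt(-1357 - 583)*(-27))/(((386 + 3*(-3 - 1*12)/(-9 - 22))*35)) = (sqrt(-1940)*(-27))/(((386 + 3*(-3 - 12)/(-31))*35)) = ((2*I*sqrt(485))*(-27))/(((386 + 3*(-1/31)*(-15))*35)) = (-54*I*sqrt(485))/(((386 + 45/31)*35)) = (-54*I*sqrt(485))/(((12011/31)*35)) = (-54*I*sqrt(485))/(420385/31) = -54*I*sqrt(485)*(31/420385) = -1674*I*sqrt(485)/420385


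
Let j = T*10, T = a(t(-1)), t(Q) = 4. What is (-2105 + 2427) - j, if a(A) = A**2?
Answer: 162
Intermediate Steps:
T = 16 (T = 4**2 = 16)
j = 160 (j = 16*10 = 160)
(-2105 + 2427) - j = (-2105 + 2427) - 1*160 = 322 - 160 = 162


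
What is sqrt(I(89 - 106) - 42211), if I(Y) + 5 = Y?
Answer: I*sqrt(42233) ≈ 205.51*I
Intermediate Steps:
I(Y) = -5 + Y
sqrt(I(89 - 106) - 42211) = sqrt((-5 + (89 - 106)) - 42211) = sqrt((-5 - 17) - 42211) = sqrt(-22 - 42211) = sqrt(-42233) = I*sqrt(42233)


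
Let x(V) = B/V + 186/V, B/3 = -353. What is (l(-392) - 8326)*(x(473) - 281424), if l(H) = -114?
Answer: 1123485747000/473 ≈ 2.3752e+9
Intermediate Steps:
B = -1059 (B = 3*(-353) = -1059)
x(V) = -873/V (x(V) = -1059/V + 186/V = -873/V)
(l(-392) - 8326)*(x(473) - 281424) = (-114 - 8326)*(-873/473 - 281424) = -8440*(-873*1/473 - 281424) = -8440*(-873/473 - 281424) = -8440*(-133114425/473) = 1123485747000/473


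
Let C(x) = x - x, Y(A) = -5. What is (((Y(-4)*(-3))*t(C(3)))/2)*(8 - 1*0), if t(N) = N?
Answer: 0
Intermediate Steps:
C(x) = 0
(((Y(-4)*(-3))*t(C(3)))/2)*(8 - 1*0) = ((-5*(-3)*0)/2)*(8 - 1*0) = ((15*0)/2)*(8 + 0) = ((1/2)*0)*8 = 0*8 = 0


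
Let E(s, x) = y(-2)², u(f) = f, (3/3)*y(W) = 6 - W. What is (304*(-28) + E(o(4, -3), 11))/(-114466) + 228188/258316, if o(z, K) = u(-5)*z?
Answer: 321613877/336004537 ≈ 0.95717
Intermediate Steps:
y(W) = 6 - W
o(z, K) = -5*z
E(s, x) = 64 (E(s, x) = (6 - 1*(-2))² = (6 + 2)² = 8² = 64)
(304*(-28) + E(o(4, -3), 11))/(-114466) + 228188/258316 = (304*(-28) + 64)/(-114466) + 228188/258316 = (-8512 + 64)*(-1/114466) + 228188*(1/258316) = -8448*(-1/114466) + 57047/64579 = 384/5203 + 57047/64579 = 321613877/336004537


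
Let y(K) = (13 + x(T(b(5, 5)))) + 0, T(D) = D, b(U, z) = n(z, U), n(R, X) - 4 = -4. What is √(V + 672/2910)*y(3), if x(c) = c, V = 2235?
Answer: 13*√525782195/485 ≈ 614.62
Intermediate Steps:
n(R, X) = 0 (n(R, X) = 4 - 4 = 0)
b(U, z) = 0
y(K) = 13 (y(K) = (13 + 0) + 0 = 13 + 0 = 13)
√(V + 672/2910)*y(3) = √(2235 + 672/2910)*13 = √(2235 + 672*(1/2910))*13 = √(2235 + 112/485)*13 = √(1084087/485)*13 = (√525782195/485)*13 = 13*√525782195/485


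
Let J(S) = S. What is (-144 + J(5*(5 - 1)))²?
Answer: 15376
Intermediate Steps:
(-144 + J(5*(5 - 1)))² = (-144 + 5*(5 - 1))² = (-144 + 5*4)² = (-144 + 20)² = (-124)² = 15376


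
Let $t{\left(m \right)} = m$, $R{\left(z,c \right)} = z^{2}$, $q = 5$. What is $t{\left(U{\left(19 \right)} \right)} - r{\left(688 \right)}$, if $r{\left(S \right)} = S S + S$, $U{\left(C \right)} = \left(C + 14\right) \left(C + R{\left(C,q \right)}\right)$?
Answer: $-461492$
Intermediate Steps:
$U{\left(C \right)} = \left(14 + C\right) \left(C + C^{2}\right)$ ($U{\left(C \right)} = \left(C + 14\right) \left(C + C^{2}\right) = \left(14 + C\right) \left(C + C^{2}\right)$)
$r{\left(S \right)} = S + S^{2}$ ($r{\left(S \right)} = S^{2} + S = S + S^{2}$)
$t{\left(U{\left(19 \right)} \right)} - r{\left(688 \right)} = 19 \left(14 + 19^{2} + 15 \cdot 19\right) - 688 \left(1 + 688\right) = 19 \left(14 + 361 + 285\right) - 688 \cdot 689 = 19 \cdot 660 - 474032 = 12540 - 474032 = -461492$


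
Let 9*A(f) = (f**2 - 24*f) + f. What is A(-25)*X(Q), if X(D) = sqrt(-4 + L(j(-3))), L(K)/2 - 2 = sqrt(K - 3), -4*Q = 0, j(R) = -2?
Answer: 400*5**(1/4)*(1 + I)/3 ≈ 199.38 + 199.38*I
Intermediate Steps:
A(f) = -23*f/9 + f**2/9 (A(f) = ((f**2 - 24*f) + f)/9 = (f**2 - 23*f)/9 = -23*f/9 + f**2/9)
Q = 0 (Q = -1/4*0 = 0)
L(K) = 4 + 2*sqrt(-3 + K) (L(K) = 4 + 2*sqrt(K - 3) = 4 + 2*sqrt(-3 + K))
X(D) = sqrt(2)*5**(1/4)*sqrt(I) (X(D) = sqrt(-4 + (4 + 2*sqrt(-3 - 2))) = sqrt(-4 + (4 + 2*sqrt(-5))) = sqrt(-4 + (4 + 2*(I*sqrt(5)))) = sqrt(-4 + (4 + 2*I*sqrt(5))) = sqrt(2*I*sqrt(5)) = sqrt(2)*5**(1/4)*sqrt(I))
A(-25)*X(Q) = ((1/9)*(-25)*(-23 - 25))*(5**(1/4)*(1 + I)) = ((1/9)*(-25)*(-48))*(5**(1/4)*(1 + I)) = 400*(5**(1/4)*(1 + I))/3 = 400*5**(1/4)*(1 + I)/3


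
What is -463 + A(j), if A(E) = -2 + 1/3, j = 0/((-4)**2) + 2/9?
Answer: -1394/3 ≈ -464.67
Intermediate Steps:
j = 2/9 (j = 0/16 + 2*(1/9) = 0*(1/16) + 2/9 = 0 + 2/9 = 2/9 ≈ 0.22222)
A(E) = -5/3 (A(E) = -2 + 1/3 = -5/3)
-463 + A(j) = -463 - 5/3 = -1394/3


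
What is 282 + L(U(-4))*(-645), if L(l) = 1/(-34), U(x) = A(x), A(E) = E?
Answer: 10233/34 ≈ 300.97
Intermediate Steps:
U(x) = x
L(l) = -1/34
282 + L(U(-4))*(-645) = 282 - 1/34*(-645) = 282 + 645/34 = 10233/34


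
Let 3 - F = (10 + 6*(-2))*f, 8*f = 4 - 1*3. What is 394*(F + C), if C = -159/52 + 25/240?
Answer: 36445/312 ≈ 116.81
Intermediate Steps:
C = -1843/624 (C = -159*1/52 + 25*(1/240) = -159/52 + 5/48 = -1843/624 ≈ -2.9535)
f = 1/8 (f = (4 - 1*3)/8 = (4 - 3)/8 = (1/8)*1 = 1/8 ≈ 0.12500)
F = 13/4 (F = 3 - (10 + 6*(-2))/8 = 3 - (10 - 12)/8 = 3 - (-2)/8 = 3 - 1*(-1/4) = 3 + 1/4 = 13/4 ≈ 3.2500)
394*(F + C) = 394*(13/4 - 1843/624) = 394*(185/624) = 36445/312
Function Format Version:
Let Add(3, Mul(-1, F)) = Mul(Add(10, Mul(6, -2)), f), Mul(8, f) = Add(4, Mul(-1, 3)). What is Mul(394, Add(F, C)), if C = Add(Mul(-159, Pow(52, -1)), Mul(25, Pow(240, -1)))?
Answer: Rational(36445, 312) ≈ 116.81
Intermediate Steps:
C = Rational(-1843, 624) (C = Add(Mul(-159, Rational(1, 52)), Mul(25, Rational(1, 240))) = Add(Rational(-159, 52), Rational(5, 48)) = Rational(-1843, 624) ≈ -2.9535)
f = Rational(1, 8) (f = Mul(Rational(1, 8), Add(4, Mul(-1, 3))) = Mul(Rational(1, 8), Add(4, -3)) = Mul(Rational(1, 8), 1) = Rational(1, 8) ≈ 0.12500)
F = Rational(13, 4) (F = Add(3, Mul(-1, Mul(Add(10, Mul(6, -2)), Rational(1, 8)))) = Add(3, Mul(-1, Mul(Add(10, -12), Rational(1, 8)))) = Add(3, Mul(-1, Mul(-2, Rational(1, 8)))) = Add(3, Mul(-1, Rational(-1, 4))) = Add(3, Rational(1, 4)) = Rational(13, 4) ≈ 3.2500)
Mul(394, Add(F, C)) = Mul(394, Add(Rational(13, 4), Rational(-1843, 624))) = Mul(394, Rational(185, 624)) = Rational(36445, 312)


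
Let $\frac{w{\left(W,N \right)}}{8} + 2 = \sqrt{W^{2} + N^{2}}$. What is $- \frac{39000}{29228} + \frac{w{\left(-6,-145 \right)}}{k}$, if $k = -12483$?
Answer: $- \frac{121592338}{91213281} - \frac{8 \sqrt{21061}}{12483} \approx -1.4261$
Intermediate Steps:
$w{\left(W,N \right)} = -16 + 8 \sqrt{N^{2} + W^{2}}$ ($w{\left(W,N \right)} = -16 + 8 \sqrt{W^{2} + N^{2}} = -16 + 8 \sqrt{N^{2} + W^{2}}$)
$- \frac{39000}{29228} + \frac{w{\left(-6,-145 \right)}}{k} = - \frac{39000}{29228} + \frac{-16 + 8 \sqrt{\left(-145\right)^{2} + \left(-6\right)^{2}}}{-12483} = \left(-39000\right) \frac{1}{29228} + \left(-16 + 8 \sqrt{21025 + 36}\right) \left(- \frac{1}{12483}\right) = - \frac{9750}{7307} + \left(-16 + 8 \sqrt{21061}\right) \left(- \frac{1}{12483}\right) = - \frac{9750}{7307} + \left(\frac{16}{12483} - \frac{8 \sqrt{21061}}{12483}\right) = - \frac{121592338}{91213281} - \frac{8 \sqrt{21061}}{12483}$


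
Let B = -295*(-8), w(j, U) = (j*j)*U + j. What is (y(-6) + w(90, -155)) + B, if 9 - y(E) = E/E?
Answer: -1253042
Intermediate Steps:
y(E) = 8 (y(E) = 9 - E/E = 9 - 1*1 = 9 - 1 = 8)
w(j, U) = j + U*j² (w(j, U) = j²*U + j = U*j² + j = j + U*j²)
B = 2360
(y(-6) + w(90, -155)) + B = (8 + 90*(1 - 155*90)) + 2360 = (8 + 90*(1 - 13950)) + 2360 = (8 + 90*(-13949)) + 2360 = (8 - 1255410) + 2360 = -1255402 + 2360 = -1253042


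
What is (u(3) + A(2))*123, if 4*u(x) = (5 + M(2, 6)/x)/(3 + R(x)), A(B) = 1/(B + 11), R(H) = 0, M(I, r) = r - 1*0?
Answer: 4223/52 ≈ 81.212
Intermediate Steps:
M(I, r) = r (M(I, r) = r + 0 = r)
A(B) = 1/(11 + B)
u(x) = 5/12 + 1/(2*x) (u(x) = ((5 + 6/x)/(3 + 0))/4 = ((5 + 6/x)/3)/4 = ((5 + 6/x)*(1/3))/4 = (5/3 + 2/x)/4 = 5/12 + 1/(2*x))
(u(3) + A(2))*123 = ((1/12)*(6 + 5*3)/3 + 1/(11 + 2))*123 = ((1/12)*(1/3)*(6 + 15) + 1/13)*123 = ((1/12)*(1/3)*21 + 1/13)*123 = (7/12 + 1/13)*123 = (103/156)*123 = 4223/52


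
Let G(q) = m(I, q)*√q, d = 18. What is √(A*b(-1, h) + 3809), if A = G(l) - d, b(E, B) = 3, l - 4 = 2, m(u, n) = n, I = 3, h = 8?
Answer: √(3755 + 18*√6) ≈ 61.637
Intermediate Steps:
l = 6 (l = 4 + 2 = 6)
G(q) = q^(3/2) (G(q) = q*√q = q^(3/2))
A = -18 + 6*√6 (A = 6^(3/2) - 1*18 = 6*√6 - 18 = -18 + 6*√6 ≈ -3.3031)
√(A*b(-1, h) + 3809) = √((-18 + 6*√6)*3 + 3809) = √((-54 + 18*√6) + 3809) = √(3755 + 18*√6)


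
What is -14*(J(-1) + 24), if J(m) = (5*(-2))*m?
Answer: -476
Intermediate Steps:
J(m) = -10*m
-14*(J(-1) + 24) = -14*(-10*(-1) + 24) = -14*(10 + 24) = -14*34 = -476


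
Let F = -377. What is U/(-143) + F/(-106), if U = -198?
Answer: 6809/1378 ≈ 4.9412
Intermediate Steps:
U/(-143) + F/(-106) = -198/(-143) - 377/(-106) = -198*(-1/143) - 377*(-1/106) = 18/13 + 377/106 = 6809/1378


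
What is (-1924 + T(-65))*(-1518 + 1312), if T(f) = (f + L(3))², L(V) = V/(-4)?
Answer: -3953655/8 ≈ -4.9421e+5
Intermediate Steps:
L(V) = -V/4 (L(V) = V*(-¼) = -V/4)
T(f) = (-¾ + f)² (T(f) = (f - ¼*3)² = (f - ¾)² = (-¾ + f)²)
(-1924 + T(-65))*(-1518 + 1312) = (-1924 + (-3 + 4*(-65))²/16)*(-1518 + 1312) = (-1924 + (-3 - 260)²/16)*(-206) = (-1924 + (1/16)*(-263)²)*(-206) = (-1924 + (1/16)*69169)*(-206) = (-1924 + 69169/16)*(-206) = (38385/16)*(-206) = -3953655/8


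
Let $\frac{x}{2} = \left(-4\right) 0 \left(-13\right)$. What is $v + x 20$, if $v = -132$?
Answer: $-132$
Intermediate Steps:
$x = 0$ ($x = 2 \left(-4\right) 0 \left(-13\right) = 2 \cdot 0 \left(-13\right) = 2 \cdot 0 = 0$)
$v + x 20 = -132 + 0 \cdot 20 = -132 + 0 = -132$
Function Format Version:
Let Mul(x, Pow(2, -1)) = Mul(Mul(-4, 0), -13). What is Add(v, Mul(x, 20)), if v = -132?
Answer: -132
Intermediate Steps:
x = 0 (x = Mul(2, Mul(Mul(-4, 0), -13)) = Mul(2, Mul(0, -13)) = Mul(2, 0) = 0)
Add(v, Mul(x, 20)) = Add(-132, Mul(0, 20)) = Add(-132, 0) = -132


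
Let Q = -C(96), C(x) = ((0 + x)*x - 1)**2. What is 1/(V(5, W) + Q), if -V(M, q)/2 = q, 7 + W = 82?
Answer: -1/84916375 ≈ -1.1776e-8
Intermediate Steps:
W = 75 (W = -7 + 82 = 75)
V(M, q) = -2*q
C(x) = (-1 + x**2)**2 (C(x) = (x*x - 1)**2 = (x**2 - 1)**2 = (-1 + x**2)**2)
Q = -84916225 (Q = -(-1 + 96**2)**2 = -(-1 + 9216)**2 = -1*9215**2 = -1*84916225 = -84916225)
1/(V(5, W) + Q) = 1/(-2*75 - 84916225) = 1/(-150 - 84916225) = 1/(-84916375) = -1/84916375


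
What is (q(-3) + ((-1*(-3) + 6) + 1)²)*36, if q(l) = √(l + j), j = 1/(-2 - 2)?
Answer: 3600 + 18*I*√13 ≈ 3600.0 + 64.9*I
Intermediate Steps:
j = -¼ (j = 1/(-4) = -¼ ≈ -0.25000)
q(l) = √(-¼ + l) (q(l) = √(l - ¼) = √(-¼ + l))
(q(-3) + ((-1*(-3) + 6) + 1)²)*36 = (√(-1 + 4*(-3))/2 + ((-1*(-3) + 6) + 1)²)*36 = (√(-1 - 12)/2 + ((3 + 6) + 1)²)*36 = (√(-13)/2 + (9 + 1)²)*36 = ((I*√13)/2 + 10²)*36 = (I*√13/2 + 100)*36 = (100 + I*√13/2)*36 = 3600 + 18*I*√13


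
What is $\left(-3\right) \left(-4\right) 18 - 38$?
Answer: $178$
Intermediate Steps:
$\left(-3\right) \left(-4\right) 18 - 38 = 12 \cdot 18 - 38 = 216 - 38 = 178$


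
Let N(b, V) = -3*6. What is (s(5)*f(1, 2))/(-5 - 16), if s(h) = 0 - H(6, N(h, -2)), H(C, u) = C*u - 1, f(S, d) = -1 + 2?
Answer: -109/21 ≈ -5.1905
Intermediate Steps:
N(b, V) = -18
f(S, d) = 1
H(C, u) = -1 + C*u
s(h) = 109 (s(h) = 0 - (-1 + 6*(-18)) = 0 - (-1 - 108) = 0 - 1*(-109) = 0 + 109 = 109)
(s(5)*f(1, 2))/(-5 - 16) = (109*1)/(-5 - 16) = 109/(-21) = 109*(-1/21) = -109/21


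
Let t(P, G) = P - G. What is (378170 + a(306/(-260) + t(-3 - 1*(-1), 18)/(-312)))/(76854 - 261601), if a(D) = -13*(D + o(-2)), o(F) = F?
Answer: -5673157/2771205 ≈ -2.0472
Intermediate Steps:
a(D) = 26 - 13*D (a(D) = -13*(D - 2) = -13*(-2 + D) = 26 - 13*D)
(378170 + a(306/(-260) + t(-3 - 1*(-1), 18)/(-312)))/(76854 - 261601) = (378170 + (26 - 13*(306/(-260) + ((-3 - 1*(-1)) - 1*18)/(-312))))/(76854 - 261601) = (378170 + (26 - 13*(306*(-1/260) + ((-3 + 1) - 18)*(-1/312))))/(-184747) = (378170 + (26 - 13*(-153/130 + (-2 - 18)*(-1/312))))*(-1/184747) = (378170 + (26 - 13*(-153/130 - 20*(-1/312))))*(-1/184747) = (378170 + (26 - 13*(-153/130 + 5/78)))*(-1/184747) = (378170 + (26 - 13*(-217/195)))*(-1/184747) = (378170 + (26 + 217/15))*(-1/184747) = (378170 + 607/15)*(-1/184747) = (5673157/15)*(-1/184747) = -5673157/2771205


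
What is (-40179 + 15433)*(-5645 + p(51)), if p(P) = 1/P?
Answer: 7124224924/51 ≈ 1.3969e+8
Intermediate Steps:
(-40179 + 15433)*(-5645 + p(51)) = (-40179 + 15433)*(-5645 + 1/51) = -24746*(-5645 + 1/51) = -24746*(-287894/51) = 7124224924/51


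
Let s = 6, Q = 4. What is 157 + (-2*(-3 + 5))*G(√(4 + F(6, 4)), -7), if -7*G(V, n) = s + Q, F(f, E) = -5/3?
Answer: 1139/7 ≈ 162.71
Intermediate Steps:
F(f, E) = -5/3 (F(f, E) = -5*⅓ = -5/3)
G(V, n) = -10/7 (G(V, n) = -(6 + 4)/7 = -⅐*10 = -10/7)
157 + (-2*(-3 + 5))*G(√(4 + F(6, 4)), -7) = 157 - 2*(-3 + 5)*(-10/7) = 157 - 2*2*(-10/7) = 157 - 4*(-10/7) = 157 + 40/7 = 1139/7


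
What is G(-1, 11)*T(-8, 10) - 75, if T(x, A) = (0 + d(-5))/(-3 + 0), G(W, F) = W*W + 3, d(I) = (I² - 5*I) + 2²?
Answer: -147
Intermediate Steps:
d(I) = 4 + I² - 5*I (d(I) = (I² - 5*I) + 4 = 4 + I² - 5*I)
G(W, F) = 3 + W² (G(W, F) = W² + 3 = 3 + W²)
T(x, A) = -18 (T(x, A) = (0 + (4 + (-5)² - 5*(-5)))/(-3 + 0) = (0 + (4 + 25 + 25))/(-3) = (0 + 54)*(-⅓) = 54*(-⅓) = -18)
G(-1, 11)*T(-8, 10) - 75 = (3 + (-1)²)*(-18) - 75 = (3 + 1)*(-18) - 75 = 4*(-18) - 75 = -72 - 75 = -147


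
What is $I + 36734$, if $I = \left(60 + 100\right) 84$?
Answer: $50174$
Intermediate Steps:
$I = 13440$ ($I = 160 \cdot 84 = 13440$)
$I + 36734 = 13440 + 36734 = 50174$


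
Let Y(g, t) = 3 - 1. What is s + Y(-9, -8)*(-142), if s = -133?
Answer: -417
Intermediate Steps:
Y(g, t) = 2
s + Y(-9, -8)*(-142) = -133 + 2*(-142) = -133 - 284 = -417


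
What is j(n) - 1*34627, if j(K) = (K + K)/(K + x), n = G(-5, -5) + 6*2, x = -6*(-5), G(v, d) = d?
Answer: -1281185/37 ≈ -34627.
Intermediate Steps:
x = 30
n = 7 (n = -5 + 6*2 = -5 + 12 = 7)
j(K) = 2*K/(30 + K) (j(K) = (K + K)/(K + 30) = (2*K)/(30 + K) = 2*K/(30 + K))
j(n) - 1*34627 = 2*7/(30 + 7) - 1*34627 = 2*7/37 - 34627 = 2*7*(1/37) - 34627 = 14/37 - 34627 = -1281185/37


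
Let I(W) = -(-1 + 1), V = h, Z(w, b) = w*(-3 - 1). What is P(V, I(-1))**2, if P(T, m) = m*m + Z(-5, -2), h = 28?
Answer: 400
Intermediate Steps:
Z(w, b) = -4*w (Z(w, b) = w*(-4) = -4*w)
V = 28
I(W) = 0 (I(W) = -1*0 = 0)
P(T, m) = 20 + m**2 (P(T, m) = m*m - 4*(-5) = m**2 + 20 = 20 + m**2)
P(V, I(-1))**2 = (20 + 0**2)**2 = (20 + 0)**2 = 20**2 = 400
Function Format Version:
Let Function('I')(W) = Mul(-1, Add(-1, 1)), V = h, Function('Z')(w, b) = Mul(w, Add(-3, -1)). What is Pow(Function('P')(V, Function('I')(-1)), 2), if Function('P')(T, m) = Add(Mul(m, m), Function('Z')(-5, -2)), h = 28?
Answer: 400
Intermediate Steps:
Function('Z')(w, b) = Mul(-4, w) (Function('Z')(w, b) = Mul(w, -4) = Mul(-4, w))
V = 28
Function('I')(W) = 0 (Function('I')(W) = Mul(-1, 0) = 0)
Function('P')(T, m) = Add(20, Pow(m, 2)) (Function('P')(T, m) = Add(Mul(m, m), Mul(-4, -5)) = Add(Pow(m, 2), 20) = Add(20, Pow(m, 2)))
Pow(Function('P')(V, Function('I')(-1)), 2) = Pow(Add(20, Pow(0, 2)), 2) = Pow(Add(20, 0), 2) = Pow(20, 2) = 400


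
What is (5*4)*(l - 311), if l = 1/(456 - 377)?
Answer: -491360/79 ≈ -6219.8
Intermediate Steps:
l = 1/79 ≈ 0.012658
(5*4)*(l - 311) = (5*4)*(1/79 - 311) = 20*(-24568/79) = -491360/79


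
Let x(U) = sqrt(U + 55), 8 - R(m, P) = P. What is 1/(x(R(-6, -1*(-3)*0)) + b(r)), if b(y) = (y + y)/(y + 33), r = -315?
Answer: -235/6102 + 2209*sqrt(7)/42714 ≈ 0.098316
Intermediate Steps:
R(m, P) = 8 - P
x(U) = sqrt(55 + U)
b(y) = 2*y/(33 + y) (b(y) = (2*y)/(33 + y) = 2*y/(33 + y))
1/(x(R(-6, -1*(-3)*0)) + b(r)) = 1/(sqrt(55 + (8 - (-1*(-3))*0)) + 2*(-315)/(33 - 315)) = 1/(sqrt(55 + (8 - 3*0)) + 2*(-315)/(-282)) = 1/(sqrt(55 + (8 - 1*0)) + 2*(-315)*(-1/282)) = 1/(sqrt(55 + (8 + 0)) + 105/47) = 1/(sqrt(55 + 8) + 105/47) = 1/(sqrt(63) + 105/47) = 1/(3*sqrt(7) + 105/47) = 1/(105/47 + 3*sqrt(7))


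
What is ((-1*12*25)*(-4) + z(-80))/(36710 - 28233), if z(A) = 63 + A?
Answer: 169/1211 ≈ 0.13955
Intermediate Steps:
((-1*12*25)*(-4) + z(-80))/(36710 - 28233) = ((-1*12*25)*(-4) + (63 - 80))/(36710 - 28233) = (-12*25*(-4) - 17)/8477 = (-300*(-4) - 17)*(1/8477) = (1200 - 17)*(1/8477) = 1183*(1/8477) = 169/1211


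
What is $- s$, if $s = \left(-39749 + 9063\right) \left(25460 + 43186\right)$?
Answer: $2106471156$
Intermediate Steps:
$s = -2106471156$ ($s = \left(-30686\right) 68646 = -2106471156$)
$- s = \left(-1\right) \left(-2106471156\right) = 2106471156$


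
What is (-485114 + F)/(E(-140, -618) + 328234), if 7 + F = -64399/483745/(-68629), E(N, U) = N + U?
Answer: -8052750419784403/5435927318091490 ≈ -1.4814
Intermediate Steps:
F = -232392484836/33198935605 (F = -7 - 64399/483745/(-68629) = -7 - 64399*1/483745*(-1/68629) = -7 - 64399/483745*(-1/68629) = -7 + 64399/33198935605 = -232392484836/33198935605 ≈ -7.0000)
(-485114 + F)/(E(-140, -618) + 328234) = (-485114 - 232392484836/33198935605)/((-140 - 618) + 328234) = -16105500839568806/(33198935605*(-758 + 328234)) = -16105500839568806/33198935605/327476 = -16105500839568806/33198935605*1/327476 = -8052750419784403/5435927318091490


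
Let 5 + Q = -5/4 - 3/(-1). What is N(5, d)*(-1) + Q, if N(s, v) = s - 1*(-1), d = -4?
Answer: -37/4 ≈ -9.2500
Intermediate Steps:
N(s, v) = 1 + s (N(s, v) = s + 1 = 1 + s)
Q = -13/4 (Q = -5 + (-5/4 - 3/(-1)) = -5 + (-5*¼ - 3*(-1)) = -5 + (-5/4 + 3) = -5 + 7/4 = -13/4 ≈ -3.2500)
N(5, d)*(-1) + Q = (1 + 5)*(-1) - 13/4 = 6*(-1) - 13/4 = -6 - 13/4 = -37/4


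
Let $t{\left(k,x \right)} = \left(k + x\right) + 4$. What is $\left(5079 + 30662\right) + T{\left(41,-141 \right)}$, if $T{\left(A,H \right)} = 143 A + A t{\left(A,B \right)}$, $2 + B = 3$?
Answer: $43490$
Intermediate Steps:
$B = 1$ ($B = -2 + 3 = 1$)
$t{\left(k,x \right)} = 4 + k + x$
$T{\left(A,H \right)} = 143 A + A \left(5 + A\right)$ ($T{\left(A,H \right)} = 143 A + A \left(4 + A + 1\right) = 143 A + A \left(5 + A\right)$)
$\left(5079 + 30662\right) + T{\left(41,-141 \right)} = \left(5079 + 30662\right) + 41 \left(148 + 41\right) = 35741 + 41 \cdot 189 = 35741 + 7749 = 43490$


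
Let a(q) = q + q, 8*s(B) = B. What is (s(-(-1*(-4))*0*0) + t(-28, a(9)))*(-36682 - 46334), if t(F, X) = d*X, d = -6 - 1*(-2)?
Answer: 5977152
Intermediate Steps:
s(B) = B/8
d = -4 (d = -6 + 2 = -4)
a(q) = 2*q
t(F, X) = -4*X
(s(-(-1*(-4))*0*0) + t(-28, a(9)))*(-36682 - 46334) = ((-(-1*(-4))*0*0)/8 - 8*9)*(-36682 - 46334) = ((-4*0*0)/8 - 4*18)*(-83016) = ((-1*0*0)/8 - 72)*(-83016) = ((0*0)/8 - 72)*(-83016) = ((⅛)*0 - 72)*(-83016) = (0 - 72)*(-83016) = -72*(-83016) = 5977152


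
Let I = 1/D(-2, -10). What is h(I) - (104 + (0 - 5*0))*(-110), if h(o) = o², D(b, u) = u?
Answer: 1144001/100 ≈ 11440.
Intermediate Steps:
I = -⅒ (I = 1/(-10) = -⅒ ≈ -0.10000)
h(I) - (104 + (0 - 5*0))*(-110) = (-⅒)² - (104 + (0 - 5*0))*(-110) = 1/100 - (104 + (0 + 0))*(-110) = 1/100 - (104 + 0)*(-110) = 1/100 - 104*(-110) = 1/100 - 1*(-11440) = 1/100 + 11440 = 1144001/100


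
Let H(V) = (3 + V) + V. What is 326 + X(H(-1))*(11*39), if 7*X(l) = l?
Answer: 2711/7 ≈ 387.29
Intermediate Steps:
H(V) = 3 + 2*V
X(l) = l/7
326 + X(H(-1))*(11*39) = 326 + ((3 + 2*(-1))/7)*(11*39) = 326 + ((3 - 2)/7)*429 = 326 + ((⅐)*1)*429 = 326 + (⅐)*429 = 326 + 429/7 = 2711/7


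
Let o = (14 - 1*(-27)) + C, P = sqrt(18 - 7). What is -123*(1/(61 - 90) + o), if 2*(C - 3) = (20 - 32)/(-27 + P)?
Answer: -56589102/10411 - 369*sqrt(11)/359 ≈ -5438.9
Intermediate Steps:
P = sqrt(11) ≈ 3.3166
C = 3 - 6/(-27 + sqrt(11)) (C = 3 + ((20 - 32)/(-27 + sqrt(11)))/2 = 3 + (-12/(-27 + sqrt(11)))/2 = 3 - 6/(-27 + sqrt(11)) ≈ 3.2533)
o = 15877/359 + 3*sqrt(11)/359 (o = (14 - 1*(-27)) + (1158/359 + 3*sqrt(11)/359) = (14 + 27) + (1158/359 + 3*sqrt(11)/359) = 41 + (1158/359 + 3*sqrt(11)/359) = 15877/359 + 3*sqrt(11)/359 ≈ 44.253)
-123*(1/(61 - 90) + o) = -123*(1/(61 - 90) + (15877/359 + 3*sqrt(11)/359)) = -123*(1/(-29) + (15877/359 + 3*sqrt(11)/359)) = -123*(-1/29 + (15877/359 + 3*sqrt(11)/359)) = -123*(460074/10411 + 3*sqrt(11)/359) = -56589102/10411 - 369*sqrt(11)/359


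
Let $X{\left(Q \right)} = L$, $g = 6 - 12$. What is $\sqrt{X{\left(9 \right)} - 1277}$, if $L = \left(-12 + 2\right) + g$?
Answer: $i \sqrt{1293} \approx 35.958 i$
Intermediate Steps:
$g = -6$
$L = -16$ ($L = \left(-12 + 2\right) - 6 = -10 - 6 = -16$)
$X{\left(Q \right)} = -16$
$\sqrt{X{\left(9 \right)} - 1277} = \sqrt{-16 - 1277} = \sqrt{-1293} = i \sqrt{1293}$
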